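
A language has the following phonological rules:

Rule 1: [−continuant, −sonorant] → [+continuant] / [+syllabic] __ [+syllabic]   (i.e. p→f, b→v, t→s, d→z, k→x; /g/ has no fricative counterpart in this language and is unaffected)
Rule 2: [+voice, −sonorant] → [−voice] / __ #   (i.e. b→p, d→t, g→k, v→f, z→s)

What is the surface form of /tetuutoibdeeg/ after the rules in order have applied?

Rule 1 (intervocalic spirantization): /t/ is a stop between vowels /e/ and /u/, so it spirantizes to the fricative [s]. /t/ is a stop between vowels /u/ and /o/, so it spirantizes to the fricative [s]. /tetuutoibdeeg/ → tesuusoibdeeg.
Rule 2 (final devoicing): /g/ is a voiced obstruent in word-final position, so it devoices to [k]. /tesuusoibdeeg/ → tesuusoibdeek.

tesuusoibdeek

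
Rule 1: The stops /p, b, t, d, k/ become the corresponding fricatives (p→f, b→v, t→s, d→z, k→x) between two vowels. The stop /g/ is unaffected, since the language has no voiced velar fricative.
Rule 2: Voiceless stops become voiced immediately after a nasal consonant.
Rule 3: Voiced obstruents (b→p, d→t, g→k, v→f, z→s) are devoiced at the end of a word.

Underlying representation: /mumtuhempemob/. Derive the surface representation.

mumduhembemop

Rule 1 (intervocalic spirantization): no segment meets the environment; /mumtuhempemob/ is unchanged.
Rule 2 (post-nasal voicing): /t/ is a voiceless stop immediately after the nasal /m/, so it voices to [d]. /p/ is a voiceless stop immediately after the nasal /m/, so it voices to [b]. /mumtuhempemob/ → mumduhembemob.
Rule 3 (final devoicing): /b/ is a voiced obstruent in word-final position, so it devoices to [p]. /mumduhembemob/ → mumduhembemop.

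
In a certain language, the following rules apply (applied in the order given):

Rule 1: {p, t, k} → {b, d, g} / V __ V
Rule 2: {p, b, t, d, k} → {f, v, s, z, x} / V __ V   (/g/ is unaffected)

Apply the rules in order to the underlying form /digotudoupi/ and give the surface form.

digozuzouvi

Rule 1 (intervocalic voicing): /t/ is a voiceless stop between vowels /o/ and /u/, so it voices to [d]. /p/ is a voiceless stop between vowels /u/ and /i/, so it voices to [b]. /digotudoupi/ → digodudoubi.
Rule 2 (intervocalic spirantization): /d/ is a stop between vowels /o/ and /u/, so it spirantizes to the fricative [z]. /d/ is a stop between vowels /u/ and /o/, so it spirantizes to the fricative [z]. /b/ is a stop between vowels /u/ and /i/, so it spirantizes to the fricative [v]. /digodudoubi/ → digozuzouvi.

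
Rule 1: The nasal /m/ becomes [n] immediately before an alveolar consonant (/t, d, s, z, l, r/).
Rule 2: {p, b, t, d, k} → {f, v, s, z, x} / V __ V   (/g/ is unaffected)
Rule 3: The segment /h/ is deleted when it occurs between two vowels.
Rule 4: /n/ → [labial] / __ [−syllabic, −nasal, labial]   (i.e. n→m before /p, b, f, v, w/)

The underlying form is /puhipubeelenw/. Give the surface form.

Rule 1 (nasal place assimilation): no segment meets the environment; /puhipubeelenw/ is unchanged.
Rule 2 (intervocalic spirantization): /p/ is a stop between vowels /i/ and /u/, so it spirantizes to the fricative [f]. /b/ is a stop between vowels /u/ and /e/, so it spirantizes to the fricative [v]. /puhipubeelenw/ → puhifuveelenw.
Rule 3 (intervocalic h-deletion): /h/ occurs between vowels /u/ and /i/, so it deletes. /puhifuveelenw/ → puifuveelenw.
Rule 4 (nasal place assimilation): /n/ precedes the labial consonant /w/, so it assimilates in place to [m]. /puifuveelenw/ → puifuveelemw.

puifuveelemw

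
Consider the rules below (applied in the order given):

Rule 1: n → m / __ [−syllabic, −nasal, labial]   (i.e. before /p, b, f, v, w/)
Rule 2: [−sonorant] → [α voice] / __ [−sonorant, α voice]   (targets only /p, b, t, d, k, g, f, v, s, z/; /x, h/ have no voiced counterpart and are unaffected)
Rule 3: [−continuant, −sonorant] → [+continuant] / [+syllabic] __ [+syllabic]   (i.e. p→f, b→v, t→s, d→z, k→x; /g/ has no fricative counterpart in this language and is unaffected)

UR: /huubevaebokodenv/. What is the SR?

huuvevaevoxozemv

Rule 1 (nasal place assimilation): /n/ precedes the labial consonant /v/, so it assimilates in place to [m]. /huubevaebokodenv/ → huubevaebokodemv.
Rule 2 (regressive voicing assimilation): no segment meets the environment; /huubevaebokodemv/ is unchanged.
Rule 3 (intervocalic spirantization): /b/ is a stop between vowels /u/ and /e/, so it spirantizes to the fricative [v]. /b/ is a stop between vowels /e/ and /o/, so it spirantizes to the fricative [v]. /k/ is a stop between vowels /o/ and /o/, so it spirantizes to the fricative [x]. /d/ is a stop between vowels /o/ and /e/, so it spirantizes to the fricative [z]. /huubevaebokodemv/ → huuvevaevoxozemv.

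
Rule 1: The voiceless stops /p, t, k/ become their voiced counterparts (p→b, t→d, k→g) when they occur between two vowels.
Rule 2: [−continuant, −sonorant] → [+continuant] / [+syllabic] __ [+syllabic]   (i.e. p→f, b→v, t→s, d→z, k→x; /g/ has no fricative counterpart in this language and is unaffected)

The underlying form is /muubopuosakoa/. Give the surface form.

muuvovuosagoa

Rule 1 (intervocalic voicing): /p/ is a voiceless stop between vowels /o/ and /u/, so it voices to [b]. /k/ is a voiceless stop between vowels /a/ and /o/, so it voices to [g]. /muubopuosakoa/ → muubobuosagoa.
Rule 2 (intervocalic spirantization): /b/ is a stop between vowels /u/ and /o/, so it spirantizes to the fricative [v]. /b/ is a stop between vowels /o/ and /u/, so it spirantizes to the fricative [v]. /muubobuosagoa/ → muuvovuosagoa.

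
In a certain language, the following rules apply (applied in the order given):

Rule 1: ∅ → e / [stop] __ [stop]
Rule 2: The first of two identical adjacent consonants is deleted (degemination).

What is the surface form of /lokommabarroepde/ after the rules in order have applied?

Rule 1 (stop-cluster e-epenthesis): /p/ and /d/ form a stop–stop cluster, so [e] is inserted between them. /lokommabarroepde/ → lokommabarroepede.
Rule 2 (degemination): /mm/ is a geminate; the first /m/ deletes. /rr/ is a geminate; the first /r/ deletes. /lokommabarroepede/ → lokomabaroepede.

lokomabaroepede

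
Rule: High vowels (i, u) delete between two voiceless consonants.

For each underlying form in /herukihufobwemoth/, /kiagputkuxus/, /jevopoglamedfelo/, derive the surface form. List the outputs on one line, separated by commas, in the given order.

/herukihufobwemoth/: /i/ is a high vowel flanked by voiceless consonants /k/ and /h/, so it deletes. /u/ is a high vowel flanked by voiceless consonants /h/ and /f/, so it deletes. → [herukhfobwemoth].
/kiagputkuxus/: /u/ is a high vowel flanked by voiceless consonants /p/ and /t/, so it deletes. /u/ is a high vowel flanked by voiceless consonants /k/ and /x/, so it deletes. /u/ is a high vowel flanked by voiceless consonants /x/ and /s/, so it deletes. → [kiagptkxs].
/jevopoglamedfelo/: the rule's environment is not met; surfaces unchanged as [jevopoglamedfelo].

herukhfobwemoth, kiagptkxs, jevopoglamedfelo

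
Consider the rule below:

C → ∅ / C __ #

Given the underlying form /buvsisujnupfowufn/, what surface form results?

buvsisujnupfowuf

/n/ is the second consonant of a word-final cluster /fn/, so it deletes.
The other instances of /b/, /v/, /s/, /j/, /n/, /p/, /f/, /w/ do not occur in the required environment and remain unchanged.
Surface form: [buvsisujnupfowuf].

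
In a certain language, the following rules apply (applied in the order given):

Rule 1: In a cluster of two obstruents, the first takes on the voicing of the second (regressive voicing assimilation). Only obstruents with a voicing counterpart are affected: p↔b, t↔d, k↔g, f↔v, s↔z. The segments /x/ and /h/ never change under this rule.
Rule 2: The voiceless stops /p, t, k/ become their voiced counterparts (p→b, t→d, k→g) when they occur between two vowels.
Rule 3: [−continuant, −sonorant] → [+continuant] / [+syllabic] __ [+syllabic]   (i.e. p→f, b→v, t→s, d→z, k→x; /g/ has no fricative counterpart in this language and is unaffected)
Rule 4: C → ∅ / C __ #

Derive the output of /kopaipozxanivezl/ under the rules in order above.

kovaivosxanivez

Rule 1 (regressive voicing assimilation): /z/ precedes the voiceless obstruent /x/, so it devoices to [s] by assimilation. /kopaipozxanivezl/ → kopaiposxanivezl.
Rule 2 (intervocalic voicing): /p/ is a voiceless stop between vowels /o/ and /a/, so it voices to [b]. /p/ is a voiceless stop between vowels /i/ and /o/, so it voices to [b]. /kopaiposxanivezl/ → kobaibosxanivezl.
Rule 3 (intervocalic spirantization): /b/ is a stop between vowels /o/ and /a/, so it spirantizes to the fricative [v]. /b/ is a stop between vowels /i/ and /o/, so it spirantizes to the fricative [v]. /kobaibosxanivezl/ → kovaivosxanivezl.
Rule 4 (final cluster simplification): /l/ is the second consonant of a word-final cluster /zl/, so it deletes. /kovaivosxanivezl/ → kovaivosxanivez.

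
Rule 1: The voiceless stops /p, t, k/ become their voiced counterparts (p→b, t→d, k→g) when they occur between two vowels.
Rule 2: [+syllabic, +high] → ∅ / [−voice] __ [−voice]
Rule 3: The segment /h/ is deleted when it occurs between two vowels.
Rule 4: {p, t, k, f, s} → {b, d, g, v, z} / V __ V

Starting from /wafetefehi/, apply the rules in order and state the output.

Rule 1 (intervocalic voicing): /t/ is a voiceless stop between vowels /e/ and /e/, so it voices to [d]. /wafetefehi/ → wafedefehi.
Rule 2 (high vowel syncope): no segment meets the environment; /wafedefehi/ is unchanged.
Rule 3 (intervocalic h-deletion): /h/ occurs between vowels /e/ and /i/, so it deletes. /wafedefehi/ → wafedefei.
Rule 4 (intervocalic voicing): /f/ is a voiceless obstruent between vowels /a/ and /e/, so it voices to [v]. /f/ is a voiceless obstruent between vowels /e/ and /e/, so it voices to [v]. /wafedefei/ → wavedevei.

wavedevei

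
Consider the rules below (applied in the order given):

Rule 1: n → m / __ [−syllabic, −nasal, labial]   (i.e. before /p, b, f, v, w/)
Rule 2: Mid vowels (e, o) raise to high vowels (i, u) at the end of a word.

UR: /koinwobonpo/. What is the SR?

Rule 1 (nasal place assimilation): /n/ precedes the labial consonant /w/, so it assimilates in place to [m]. /n/ precedes the labial consonant /p/, so it assimilates in place to [m]. /koinwobonpo/ → koimwobompo.
Rule 2 (final vowel raising): /o/ is a mid vowel in word-final position, so it raises to [u]. /koimwobompo/ → koimwobompu.

koimwobompu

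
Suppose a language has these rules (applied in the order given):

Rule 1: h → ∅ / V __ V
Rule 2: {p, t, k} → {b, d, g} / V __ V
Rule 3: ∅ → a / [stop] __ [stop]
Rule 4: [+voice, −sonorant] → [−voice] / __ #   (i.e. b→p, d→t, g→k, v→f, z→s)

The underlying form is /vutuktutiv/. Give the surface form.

Rule 1 (intervocalic h-deletion): no segment meets the environment; /vutuktutiv/ is unchanged.
Rule 2 (intervocalic voicing): /t/ is a voiceless stop between vowels /u/ and /u/, so it voices to [d]. /t/ is a voiceless stop between vowels /u/ and /i/, so it voices to [d]. /vutuktutiv/ → vuduktudiv.
Rule 3 (stop-cluster a-epenthesis): /k/ and /t/ form a stop–stop cluster, so [a] is inserted between them. /vuduktudiv/ → vudukatudiv.
Rule 4 (final devoicing): /v/ is a voiced obstruent in word-final position, so it devoices to [f]. /vudukatudiv/ → vudukatudif.

vudukatudif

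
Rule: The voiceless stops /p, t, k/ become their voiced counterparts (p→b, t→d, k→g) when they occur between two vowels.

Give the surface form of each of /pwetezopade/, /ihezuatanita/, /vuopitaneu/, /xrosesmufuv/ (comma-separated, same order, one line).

pwedezobade, ihezuadanida, vuobidaneu, xrosesmufuv

/pwetezopade/: /t/ is a voiceless stop between vowels /e/ and /e/, so it voices to [d]. /p/ is a voiceless stop between vowels /o/ and /a/, so it voices to [b]. → [pwedezobade].
/ihezuatanita/: /t/ is a voiceless stop between vowels /a/ and /a/, so it voices to [d]. /t/ is a voiceless stop between vowels /i/ and /a/, so it voices to [d]. → [ihezuadanida].
/vuopitaneu/: /p/ is a voiceless stop between vowels /o/ and /i/, so it voices to [b]. /t/ is a voiceless stop between vowels /i/ and /a/, so it voices to [d]. → [vuobidaneu].
/xrosesmufuv/: the rule's environment is not met; surfaces unchanged as [xrosesmufuv].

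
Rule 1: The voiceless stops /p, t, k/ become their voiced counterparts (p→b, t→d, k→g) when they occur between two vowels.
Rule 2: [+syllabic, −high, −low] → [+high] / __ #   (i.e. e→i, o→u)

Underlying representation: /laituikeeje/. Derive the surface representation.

laiduigeeji

Rule 1 (intervocalic voicing): /t/ is a voiceless stop between vowels /i/ and /u/, so it voices to [d]. /k/ is a voiceless stop between vowels /i/ and /e/, so it voices to [g]. /laituikeeje/ → laiduigeeje.
Rule 2 (final vowel raising): /e/ is a mid vowel in word-final position, so it raises to [i]. /laiduigeeje/ → laiduigeeji.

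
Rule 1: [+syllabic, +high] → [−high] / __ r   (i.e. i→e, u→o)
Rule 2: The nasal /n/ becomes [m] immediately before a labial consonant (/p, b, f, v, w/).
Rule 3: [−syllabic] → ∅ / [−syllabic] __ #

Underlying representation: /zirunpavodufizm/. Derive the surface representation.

Rule 1 (pre-rhotic lowering): /i/ is a high vowel immediately before /r/, so it lowers to [e]. /zirunpavodufizm/ → zerunpavodufizm.
Rule 2 (nasal place assimilation): /n/ precedes the labial consonant /p/, so it assimilates in place to [m]. /zerunpavodufizm/ → zerumpavodufizm.
Rule 3 (final cluster simplification): /m/ is the second consonant of a word-final cluster /zm/, so it deletes. /zerumpavodufizm/ → zerumpavodufiz.

zerumpavodufiz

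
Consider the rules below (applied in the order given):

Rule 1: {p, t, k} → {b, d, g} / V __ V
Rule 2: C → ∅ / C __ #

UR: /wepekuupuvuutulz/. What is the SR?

Rule 1 (intervocalic voicing): /p/ is a voiceless stop between vowels /e/ and /e/, so it voices to [b]. /k/ is a voiceless stop between vowels /e/ and /u/, so it voices to [g]. /p/ is a voiceless stop between vowels /u/ and /u/, so it voices to [b]. /t/ is a voiceless stop between vowels /u/ and /u/, so it voices to [d]. /wepekuupuvuutulz/ → webeguubuvuudulz.
Rule 2 (final cluster simplification): /z/ is the second consonant of a word-final cluster /lz/, so it deletes. /webeguubuvuudulz/ → webeguubuvuudul.

webeguubuvuudul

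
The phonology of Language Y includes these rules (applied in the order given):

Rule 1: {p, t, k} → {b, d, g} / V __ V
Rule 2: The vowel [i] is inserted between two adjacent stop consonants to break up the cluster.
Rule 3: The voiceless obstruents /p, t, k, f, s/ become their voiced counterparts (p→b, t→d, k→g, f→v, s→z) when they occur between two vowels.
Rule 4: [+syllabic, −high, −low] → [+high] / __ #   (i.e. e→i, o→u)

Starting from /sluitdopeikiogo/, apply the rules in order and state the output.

Rule 1 (intervocalic voicing): /p/ is a voiceless stop between vowels /o/ and /e/, so it voices to [b]. /k/ is a voiceless stop between vowels /i/ and /i/, so it voices to [g]. /sluitdopeikiogo/ → sluitdobeigiogo.
Rule 2 (stop-cluster i-epenthesis): /t/ and /d/ form a stop–stop cluster, so [i] is inserted between them. /sluitdobeigiogo/ → sluitidobeigiogo.
Rule 3 (intervocalic voicing): /t/ is a voiceless obstruent between vowels /i/ and /i/, so it voices to [d]. /sluitidobeigiogo/ → sluididobeigiogo.
Rule 4 (final vowel raising): /o/ is a mid vowel in word-final position, so it raises to [u]. /sluididobeigiogo/ → sluididobeigiogu.

sluididobeigiogu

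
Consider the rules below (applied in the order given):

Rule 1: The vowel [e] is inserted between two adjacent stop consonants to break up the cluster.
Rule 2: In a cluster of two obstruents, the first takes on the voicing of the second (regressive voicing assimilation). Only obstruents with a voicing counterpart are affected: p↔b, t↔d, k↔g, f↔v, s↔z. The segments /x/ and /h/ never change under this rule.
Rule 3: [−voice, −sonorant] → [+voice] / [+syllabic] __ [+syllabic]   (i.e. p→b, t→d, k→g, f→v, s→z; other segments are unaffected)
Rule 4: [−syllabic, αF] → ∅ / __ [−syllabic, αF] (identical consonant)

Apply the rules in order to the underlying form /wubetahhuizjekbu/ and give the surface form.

Rule 1 (stop-cluster e-epenthesis): /k/ and /b/ form a stop–stop cluster, so [e] is inserted between them. /wubetahhuizjekbu/ → wubetahhuizjekebu.
Rule 2 (regressive voicing assimilation): no segment meets the environment; /wubetahhuizjekebu/ is unchanged.
Rule 3 (intervocalic voicing): /t/ is a voiceless obstruent between vowels /e/ and /a/, so it voices to [d]. /k/ is a voiceless obstruent between vowels /e/ and /e/, so it voices to [g]. /wubetahhuizjekebu/ → wubedahhuizjegebu.
Rule 4 (degemination): /hh/ is a geminate; the first /h/ deletes. /wubedahhuizjegebu/ → wubedahuizjegebu.

wubedahuizjegebu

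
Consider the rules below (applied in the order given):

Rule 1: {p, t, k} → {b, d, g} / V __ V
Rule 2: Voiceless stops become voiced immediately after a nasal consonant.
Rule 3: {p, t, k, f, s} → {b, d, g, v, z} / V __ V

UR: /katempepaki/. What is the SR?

kadembebagi

Rule 1 (intervocalic voicing): /t/ is a voiceless stop between vowels /a/ and /e/, so it voices to [d]. /p/ is a voiceless stop between vowels /e/ and /a/, so it voices to [b]. /k/ is a voiceless stop between vowels /a/ and /i/, so it voices to [g]. /katempepaki/ → kadempebagi.
Rule 2 (post-nasal voicing): /p/ is a voiceless stop immediately after the nasal /m/, so it voices to [b]. /kadempebagi/ → kadembebagi.
Rule 3 (intervocalic voicing): no segment meets the environment; /kadembebagi/ is unchanged.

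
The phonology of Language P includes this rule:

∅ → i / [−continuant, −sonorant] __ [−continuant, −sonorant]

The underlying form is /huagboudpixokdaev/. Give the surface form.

huagiboudipixokidaev

/g/ and /b/ form a stop–stop cluster, so [i] is inserted between them.
/d/ and /p/ form a stop–stop cluster, so [i] is inserted between them.
/k/ and /d/ form a stop–stop cluster, so [i] is inserted between them.
Surface form: [huagiboudipixokidaev].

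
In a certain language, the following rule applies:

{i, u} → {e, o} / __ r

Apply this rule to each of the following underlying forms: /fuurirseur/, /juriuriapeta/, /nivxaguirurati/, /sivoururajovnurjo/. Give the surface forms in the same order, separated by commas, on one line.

fuorerseor, jorioriapeta, nivxaguerorati, sivoororajovnorjo

/fuurirseur/: /u/ is a high vowel immediately before /r/, so it lowers to [o]. /i/ is a high vowel immediately before /r/, so it lowers to [e]. /u/ is a high vowel immediately before /r/, so it lowers to [o]. → [fuorerseor].
/juriuriapeta/: /u/ is a high vowel immediately before /r/, so it lowers to [o]. /u/ is a high vowel immediately before /r/, so it lowers to [o]. → [jorioriapeta].
/nivxaguirurati/: /i/ is a high vowel immediately before /r/, so it lowers to [e]. /u/ is a high vowel immediately before /r/, so it lowers to [o]. → [nivxaguerorati].
/sivoururajovnurjo/: /u/ is a high vowel immediately before /r/, so it lowers to [o]. /u/ is a high vowel immediately before /r/, so it lowers to [o]. /u/ is a high vowel immediately before /r/, so it lowers to [o]. → [sivoororajovnorjo].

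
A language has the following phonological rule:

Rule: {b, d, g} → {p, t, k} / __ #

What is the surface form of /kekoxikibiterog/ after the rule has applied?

kekoxikibiterok

/g/ is a voiced stop in word-final position, so it devoices to [k].
The other instance of /b/ does not occur in the required environment and remains unchanged.
Surface form: [kekoxikibiterok].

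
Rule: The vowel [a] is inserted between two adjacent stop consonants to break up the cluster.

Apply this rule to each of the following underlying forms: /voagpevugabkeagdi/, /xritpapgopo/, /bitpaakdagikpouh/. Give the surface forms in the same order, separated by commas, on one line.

voagapevugabakeagadi, xritapapagopo, bitapaakadagikapouh

/voagpevugabkeagdi/: /g/ and /p/ form a stop–stop cluster, so [a] is inserted between them. /b/ and /k/ form a stop–stop cluster, so [a] is inserted between them. /g/ and /d/ form a stop–stop cluster, so [a] is inserted between them. → [voagapevugabakeagadi].
/xritpapgopo/: /t/ and /p/ form a stop–stop cluster, so [a] is inserted between them. /p/ and /g/ form a stop–stop cluster, so [a] is inserted between them. → [xritapapagopo].
/bitpaakdagikpouh/: /t/ and /p/ form a stop–stop cluster, so [a] is inserted between them. /k/ and /d/ form a stop–stop cluster, so [a] is inserted between them. /k/ and /p/ form a stop–stop cluster, so [a] is inserted between them. → [bitapaakadagikapouh].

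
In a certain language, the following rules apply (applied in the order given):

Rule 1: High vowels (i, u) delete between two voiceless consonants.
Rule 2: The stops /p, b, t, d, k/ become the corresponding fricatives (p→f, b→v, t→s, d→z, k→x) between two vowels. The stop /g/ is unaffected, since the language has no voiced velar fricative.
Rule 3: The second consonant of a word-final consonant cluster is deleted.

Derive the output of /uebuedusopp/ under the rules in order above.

uevuezusop

Rule 1 (high vowel syncope): no segment meets the environment; /uebuedusopp/ is unchanged.
Rule 2 (intervocalic spirantization): /b/ is a stop between vowels /e/ and /u/, so it spirantizes to the fricative [v]. /d/ is a stop between vowels /e/ and /u/, so it spirantizes to the fricative [z]. /uebuedusopp/ → uevuezusopp.
Rule 3 (final cluster simplification): /p/ is the second consonant of a word-final cluster /pp/, so it deletes. /uevuezusopp/ → uevuezusop.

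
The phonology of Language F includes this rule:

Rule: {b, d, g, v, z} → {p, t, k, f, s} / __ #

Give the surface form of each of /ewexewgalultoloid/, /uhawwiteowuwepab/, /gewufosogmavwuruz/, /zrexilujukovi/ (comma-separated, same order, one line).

ewexewgalultoloit, uhawwiteowuwepap, gewufosogmavwurus, zrexilujukovi

/ewexewgalultoloid/: /d/ is a voiced obstruent in word-final position, so it devoices to [t]. → [ewexewgalultoloit].
/uhawwiteowuwepab/: /b/ is a voiced obstruent in word-final position, so it devoices to [p]. → [uhawwiteowuwepap].
/gewufosogmavwuruz/: /z/ is a voiced obstruent in word-final position, so it devoices to [s]. → [gewufosogmavwurus].
/zrexilujukovi/: the rule's environment is not met; surfaces unchanged as [zrexilujukovi].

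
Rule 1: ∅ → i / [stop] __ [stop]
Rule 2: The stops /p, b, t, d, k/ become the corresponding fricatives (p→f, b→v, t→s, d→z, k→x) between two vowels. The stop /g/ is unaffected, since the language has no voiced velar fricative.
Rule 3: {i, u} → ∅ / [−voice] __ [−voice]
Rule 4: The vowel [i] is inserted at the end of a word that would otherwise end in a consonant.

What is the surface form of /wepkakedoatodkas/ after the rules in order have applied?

Rule 1 (stop-cluster i-epenthesis): /p/ and /k/ form a stop–stop cluster, so [i] is inserted between them. /d/ and /k/ form a stop–stop cluster, so [i] is inserted between them. /wepkakedoatodkas/ → wepikakedoatodikas.
Rule 2 (intervocalic spirantization): /p/ is a stop between vowels /e/ and /i/, so it spirantizes to the fricative [f]. /k/ is a stop between vowels /i/ and /a/, so it spirantizes to the fricative [x]. /k/ is a stop between vowels /a/ and /e/, so it spirantizes to the fricative [x]. /d/ is a stop between vowels /e/ and /o/, so it spirantizes to the fricative [z]. /t/ is a stop between vowels /a/ and /o/, so it spirantizes to the fricative [s]. /d/ is a stop between vowels /o/ and /i/, so it spirantizes to the fricative [z]. /k/ is a stop between vowels /i/ and /a/, so it spirantizes to the fricative [x]. /wepikakedoatodikas/ → wefixaxezoasozixas.
Rule 3 (high vowel syncope): /i/ is a high vowel flanked by voiceless consonants /f/ and /x/, so it deletes. /wefixaxezoasozixas/ → wefxaxezoasozixas.
Rule 4 (final i-epenthesis): the form ends in the consonant /s/, so [i] is inserted word-finally. /wefxaxezoasozixas/ → wefxaxezoasozixasi.

wefxaxezoasozixasi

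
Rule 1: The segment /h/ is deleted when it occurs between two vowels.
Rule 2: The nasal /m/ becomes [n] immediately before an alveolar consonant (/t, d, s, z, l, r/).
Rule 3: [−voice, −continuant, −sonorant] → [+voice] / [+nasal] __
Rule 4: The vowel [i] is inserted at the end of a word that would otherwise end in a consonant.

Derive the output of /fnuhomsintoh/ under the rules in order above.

Rule 1 (intervocalic h-deletion): /h/ occurs between vowels /u/ and /o/, so it deletes. /fnuhomsintoh/ → fnuomsintoh.
Rule 2 (nasal place assimilation): /m/ precedes the alveolar consonant /s/, so it assimilates in place to [n]. /fnuomsintoh/ → fnuonsintoh.
Rule 3 (post-nasal voicing): /t/ is a voiceless stop immediately after the nasal /n/, so it voices to [d]. /fnuonsintoh/ → fnuonsindoh.
Rule 4 (final i-epenthesis): the form ends in the consonant /h/, so [i] is inserted word-finally. /fnuonsindoh/ → fnuonsindohi.

fnuonsindohi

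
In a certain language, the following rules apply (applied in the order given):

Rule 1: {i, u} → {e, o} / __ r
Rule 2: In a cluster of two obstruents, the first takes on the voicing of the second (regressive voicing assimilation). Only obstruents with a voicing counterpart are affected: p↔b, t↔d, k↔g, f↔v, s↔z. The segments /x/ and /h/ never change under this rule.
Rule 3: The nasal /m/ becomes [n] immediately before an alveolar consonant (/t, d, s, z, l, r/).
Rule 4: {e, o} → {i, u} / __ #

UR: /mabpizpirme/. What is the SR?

Rule 1 (pre-rhotic lowering): /i/ is a high vowel immediately before /r/, so it lowers to [e]. /mabpizpirme/ → mabpizperme.
Rule 2 (regressive voicing assimilation): /b/ precedes the voiceless obstruent /p/, so it devoices to [p] by assimilation. /z/ precedes the voiceless obstruent /p/, so it devoices to [s] by assimilation. /mabpizperme/ → mappisperme.
Rule 3 (nasal place assimilation): no segment meets the environment; /mappisperme/ is unchanged.
Rule 4 (final vowel raising): /e/ is a mid vowel in word-final position, so it raises to [i]. /mappisperme/ → mappispermi.

mappispermi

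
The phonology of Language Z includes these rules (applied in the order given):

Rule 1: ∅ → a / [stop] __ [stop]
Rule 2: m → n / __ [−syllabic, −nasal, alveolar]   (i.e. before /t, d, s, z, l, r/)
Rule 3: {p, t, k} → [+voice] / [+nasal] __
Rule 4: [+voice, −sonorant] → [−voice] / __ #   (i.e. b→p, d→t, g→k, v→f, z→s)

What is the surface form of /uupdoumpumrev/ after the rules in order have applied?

Rule 1 (stop-cluster a-epenthesis): /p/ and /d/ form a stop–stop cluster, so [a] is inserted between them. /uupdoumpumrev/ → uupadoumpumrev.
Rule 2 (nasal place assimilation): /m/ precedes the alveolar consonant /r/, so it assimilates in place to [n]. /uupadoumpumrev/ → uupadoumpunrev.
Rule 3 (post-nasal voicing): /p/ is a voiceless stop immediately after the nasal /m/, so it voices to [b]. /uupadoumpunrev/ → uupadoumbunrev.
Rule 4 (final devoicing): /v/ is a voiced obstruent in word-final position, so it devoices to [f]. /uupadoumbunrev/ → uupadoumbunref.

uupadoumbunref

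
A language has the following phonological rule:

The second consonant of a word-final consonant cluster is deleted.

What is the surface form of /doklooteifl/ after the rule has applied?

/l/ is the second consonant of a word-final cluster /fl/, so it deletes.
The other instances of /d/, /k/, /l/, /t/, /f/ do not occur in the required environment and remain unchanged.
Surface form: [doklooteif].

doklooteif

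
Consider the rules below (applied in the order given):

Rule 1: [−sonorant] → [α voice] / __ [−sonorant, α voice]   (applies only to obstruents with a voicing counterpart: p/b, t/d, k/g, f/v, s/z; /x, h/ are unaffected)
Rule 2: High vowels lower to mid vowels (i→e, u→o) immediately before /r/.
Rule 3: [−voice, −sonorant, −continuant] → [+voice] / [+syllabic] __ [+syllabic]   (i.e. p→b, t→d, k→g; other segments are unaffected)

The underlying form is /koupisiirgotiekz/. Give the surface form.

Rule 1 (regressive voicing assimilation): /k/ precedes the voiced obstruent /z/, so it voices to [g] by assimilation. /koupisiirgotiekz/ → koupisiirgotiegz.
Rule 2 (pre-rhotic lowering): /i/ is a high vowel immediately before /r/, so it lowers to [e]. /koupisiirgotiegz/ → koupisiergotiegz.
Rule 3 (intervocalic voicing): /p/ is a voiceless stop between vowels /u/ and /i/, so it voices to [b]. /t/ is a voiceless stop between vowels /o/ and /i/, so it voices to [d]. /koupisiergotiegz/ → koubisiergodiegz.

koubisiergodiegz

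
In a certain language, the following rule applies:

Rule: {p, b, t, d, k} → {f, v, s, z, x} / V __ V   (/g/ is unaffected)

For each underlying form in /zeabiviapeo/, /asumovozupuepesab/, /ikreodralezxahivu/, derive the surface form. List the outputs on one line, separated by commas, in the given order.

zeaviviafeo, asumovozufuefesab, ikreodralezxahivu

/zeabiviapeo/: /b/ is a stop between vowels /a/ and /i/, so it spirantizes to the fricative [v]. /p/ is a stop between vowels /a/ and /e/, so it spirantizes to the fricative [f]. → [zeaviviafeo].
/asumovozupuepesab/: /p/ is a stop between vowels /u/ and /u/, so it spirantizes to the fricative [f]. /p/ is a stop between vowels /e/ and /e/, so it spirantizes to the fricative [f]. → [asumovozufuefesab].
/ikreodralezxahivu/: the rule's environment is not met; surfaces unchanged as [ikreodralezxahivu].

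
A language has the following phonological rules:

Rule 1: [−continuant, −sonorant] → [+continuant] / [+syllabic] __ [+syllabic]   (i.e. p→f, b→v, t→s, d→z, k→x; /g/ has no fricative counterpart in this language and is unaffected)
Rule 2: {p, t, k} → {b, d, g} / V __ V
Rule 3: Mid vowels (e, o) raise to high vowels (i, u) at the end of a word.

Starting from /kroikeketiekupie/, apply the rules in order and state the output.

Rule 1 (intervocalic spirantization): /k/ is a stop between vowels /i/ and /e/, so it spirantizes to the fricative [x]. /k/ is a stop between vowels /e/ and /e/, so it spirantizes to the fricative [x]. /t/ is a stop between vowels /e/ and /i/, so it spirantizes to the fricative [s]. /k/ is a stop between vowels /e/ and /u/, so it spirantizes to the fricative [x]. /p/ is a stop between vowels /u/ and /i/, so it spirantizes to the fricative [f]. /kroikeketiekupie/ → kroixexesiexufie.
Rule 2 (intervocalic voicing): no segment meets the environment; /kroixexesiexufie/ is unchanged.
Rule 3 (final vowel raising): /e/ is a mid vowel in word-final position, so it raises to [i]. /kroixexesiexufie/ → kroixexesiexufii.

kroixexesiexufii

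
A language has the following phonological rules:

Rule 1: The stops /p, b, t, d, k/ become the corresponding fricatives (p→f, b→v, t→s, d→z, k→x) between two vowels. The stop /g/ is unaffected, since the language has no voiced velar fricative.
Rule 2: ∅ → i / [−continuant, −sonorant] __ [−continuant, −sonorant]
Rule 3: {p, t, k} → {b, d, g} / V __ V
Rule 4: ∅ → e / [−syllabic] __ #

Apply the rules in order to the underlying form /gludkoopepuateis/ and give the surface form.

Rule 1 (intervocalic spirantization): /p/ is a stop between vowels /o/ and /e/, so it spirantizes to the fricative [f]. /p/ is a stop between vowels /e/ and /u/, so it spirantizes to the fricative [f]. /t/ is a stop between vowels /a/ and /e/, so it spirantizes to the fricative [s]. /gludkoopepuateis/ → gludkoofefuaseis.
Rule 2 (stop-cluster i-epenthesis): /d/ and /k/ form a stop–stop cluster, so [i] is inserted between them. /gludkoofefuaseis/ → gludikoofefuaseis.
Rule 3 (intervocalic voicing): /k/ is a voiceless stop between vowels /i/ and /o/, so it voices to [g]. /gludikoofefuaseis/ → gludigoofefuaseis.
Rule 4 (final e-epenthesis): the form ends in the consonant /s/, so [e] is inserted word-finally. /gludigoofefuaseis/ → gludigoofefuaseise.

gludigoofefuaseise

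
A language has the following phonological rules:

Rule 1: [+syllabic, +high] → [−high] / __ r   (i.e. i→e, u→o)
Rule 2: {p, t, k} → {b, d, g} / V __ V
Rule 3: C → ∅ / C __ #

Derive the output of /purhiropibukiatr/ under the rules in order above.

porherobibugiat

Rule 1 (pre-rhotic lowering): /u/ is a high vowel immediately before /r/, so it lowers to [o]. /i/ is a high vowel immediately before /r/, so it lowers to [e]. /purhiropibukiatr/ → porheropibukiatr.
Rule 2 (intervocalic voicing): /p/ is a voiceless stop between vowels /o/ and /i/, so it voices to [b]. /k/ is a voiceless stop between vowels /u/ and /i/, so it voices to [g]. /porheropibukiatr/ → porherobibugiatr.
Rule 3 (final cluster simplification): /r/ is the second consonant of a word-final cluster /tr/, so it deletes. /porherobibugiatr/ → porherobibugiat.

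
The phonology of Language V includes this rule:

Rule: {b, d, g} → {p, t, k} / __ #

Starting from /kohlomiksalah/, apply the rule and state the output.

kohlomiksalah

No segment of /kohlomiksalah/ meets the structural description of the rule, so the form surfaces unchanged.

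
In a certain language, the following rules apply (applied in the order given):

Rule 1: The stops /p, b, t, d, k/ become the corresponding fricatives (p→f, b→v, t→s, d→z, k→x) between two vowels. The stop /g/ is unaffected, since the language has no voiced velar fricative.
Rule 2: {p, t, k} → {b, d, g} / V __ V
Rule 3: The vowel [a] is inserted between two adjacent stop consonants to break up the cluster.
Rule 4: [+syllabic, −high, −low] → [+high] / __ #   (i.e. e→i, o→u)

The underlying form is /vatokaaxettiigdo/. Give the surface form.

Rule 1 (intervocalic spirantization): /t/ is a stop between vowels /a/ and /o/, so it spirantizes to the fricative [s]. /k/ is a stop between vowels /o/ and /a/, so it spirantizes to the fricative [x]. /vatokaaxettiigdo/ → vasoxaaxettiigdo.
Rule 2 (intervocalic voicing): no segment meets the environment; /vasoxaaxettiigdo/ is unchanged.
Rule 3 (stop-cluster a-epenthesis): /t/ and /t/ form a stop–stop cluster, so [a] is inserted between them. /g/ and /d/ form a stop–stop cluster, so [a] is inserted between them. /vasoxaaxettiigdo/ → vasoxaaxetatiigado.
Rule 4 (final vowel raising): /o/ is a mid vowel in word-final position, so it raises to [u]. /vasoxaaxetatiigado/ → vasoxaaxetatiigadu.

vasoxaaxetatiigadu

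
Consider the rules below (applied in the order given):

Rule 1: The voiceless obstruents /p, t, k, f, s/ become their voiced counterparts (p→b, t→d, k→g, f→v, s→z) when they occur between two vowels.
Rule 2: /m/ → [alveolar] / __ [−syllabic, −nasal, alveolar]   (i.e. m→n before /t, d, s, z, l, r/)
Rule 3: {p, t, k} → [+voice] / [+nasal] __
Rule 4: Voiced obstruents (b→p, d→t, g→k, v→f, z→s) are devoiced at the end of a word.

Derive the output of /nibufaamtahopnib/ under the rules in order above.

nibuvaandahopnip

Rule 1 (intervocalic voicing): /f/ is a voiceless obstruent between vowels /u/ and /a/, so it voices to [v]. /nibufaamtahopnib/ → nibuvaamtahopnib.
Rule 2 (nasal place assimilation): /m/ precedes the alveolar consonant /t/, so it assimilates in place to [n]. /nibuvaamtahopnib/ → nibuvaantahopnib.
Rule 3 (post-nasal voicing): /t/ is a voiceless stop immediately after the nasal /n/, so it voices to [d]. /nibuvaantahopnib/ → nibuvaandahopnib.
Rule 4 (final devoicing): /b/ is a voiced obstruent in word-final position, so it devoices to [p]. /nibuvaandahopnib/ → nibuvaandahopnip.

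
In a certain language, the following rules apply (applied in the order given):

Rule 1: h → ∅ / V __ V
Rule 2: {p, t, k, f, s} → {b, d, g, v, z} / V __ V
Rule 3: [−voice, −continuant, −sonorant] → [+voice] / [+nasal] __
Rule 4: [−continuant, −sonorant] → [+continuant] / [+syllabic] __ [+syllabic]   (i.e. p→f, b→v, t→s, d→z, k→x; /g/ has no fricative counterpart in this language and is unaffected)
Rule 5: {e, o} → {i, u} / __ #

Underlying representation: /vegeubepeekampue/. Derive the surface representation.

Rule 1 (intervocalic h-deletion): no segment meets the environment; /vegeubepeekampue/ is unchanged.
Rule 2 (intervocalic voicing): /p/ is a voiceless obstruent between vowels /e/ and /e/, so it voices to [b]. /k/ is a voiceless obstruent between vowels /e/ and /a/, so it voices to [g]. /vegeubepeekampue/ → vegeubebeegampue.
Rule 3 (post-nasal voicing): /p/ is a voiceless stop immediately after the nasal /m/, so it voices to [b]. /vegeubebeegampue/ → vegeubebeegambue.
Rule 4 (intervocalic spirantization): /b/ is a stop between vowels /u/ and /e/, so it spirantizes to the fricative [v]. /b/ is a stop between vowels /e/ and /e/, so it spirantizes to the fricative [v]. /vegeubebeegambue/ → vegeuveveegambue.
Rule 5 (final vowel raising): /e/ is a mid vowel in word-final position, so it raises to [i]. /vegeuveveegambue/ → vegeuveveegambui.

vegeuveveegambui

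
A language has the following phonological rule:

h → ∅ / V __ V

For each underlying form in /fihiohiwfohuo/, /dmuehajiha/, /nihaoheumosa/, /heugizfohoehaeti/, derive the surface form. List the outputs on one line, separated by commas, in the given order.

/fihiohiwfohuo/: /h/ occurs between vowels /i/ and /i/, so it deletes. /h/ occurs between vowels /o/ and /i/, so it deletes. /h/ occurs between vowels /o/ and /u/, so it deletes. → [fiioiwfouo].
/dmuehajiha/: /h/ occurs between vowels /e/ and /a/, so it deletes. /h/ occurs between vowels /i/ and /a/, so it deletes. → [dmueajia].
/nihaoheumosa/: /h/ occurs between vowels /i/ and /a/, so it deletes. /h/ occurs between vowels /o/ and /e/, so it deletes. → [niaoeumosa].
/heugizfohoehaeti/: /h/ occurs between vowels /o/ and /o/, so it deletes. /h/ occurs between vowels /e/ and /a/, so it deletes. → [heugizfooeaeti].

fiioiwfouo, dmueajia, niaoeumosa, heugizfooeaeti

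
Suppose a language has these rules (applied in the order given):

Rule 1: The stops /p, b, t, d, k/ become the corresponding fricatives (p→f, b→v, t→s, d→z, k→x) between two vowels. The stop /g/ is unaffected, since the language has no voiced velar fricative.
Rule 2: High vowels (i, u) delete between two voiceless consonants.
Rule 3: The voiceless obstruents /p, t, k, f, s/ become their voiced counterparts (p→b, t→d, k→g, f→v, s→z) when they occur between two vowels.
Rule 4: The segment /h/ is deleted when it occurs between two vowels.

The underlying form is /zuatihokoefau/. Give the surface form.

Rule 1 (intervocalic spirantization): /t/ is a stop between vowels /a/ and /i/, so it spirantizes to the fricative [s]. /k/ is a stop between vowels /o/ and /o/, so it spirantizes to the fricative [x]. /zuatihokoefau/ → zuasihoxoefau.
Rule 2 (high vowel syncope): /i/ is a high vowel flanked by voiceless consonants /s/ and /h/, so it deletes. /zuasihoxoefau/ → zuashoxoefau.
Rule 3 (intervocalic voicing): /f/ is a voiceless obstruent between vowels /e/ and /a/, so it voices to [v]. /zuashoxoefau/ → zuashoxoevau.
Rule 4 (intervocalic h-deletion): no segment meets the environment; /zuashoxoevau/ is unchanged.

zuashoxoevau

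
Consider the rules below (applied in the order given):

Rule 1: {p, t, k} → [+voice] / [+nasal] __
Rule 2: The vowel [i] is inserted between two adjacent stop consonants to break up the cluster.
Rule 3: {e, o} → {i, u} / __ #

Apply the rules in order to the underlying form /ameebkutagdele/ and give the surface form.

Rule 1 (post-nasal voicing): no segment meets the environment; /ameebkutagdele/ is unchanged.
Rule 2 (stop-cluster i-epenthesis): /b/ and /k/ form a stop–stop cluster, so [i] is inserted between them. /g/ and /d/ form a stop–stop cluster, so [i] is inserted between them. /ameebkutagdele/ → ameebikutagidele.
Rule 3 (final vowel raising): /e/ is a mid vowel in word-final position, so it raises to [i]. /ameebikutagidele/ → ameebikutagideli.

ameebikutagideli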